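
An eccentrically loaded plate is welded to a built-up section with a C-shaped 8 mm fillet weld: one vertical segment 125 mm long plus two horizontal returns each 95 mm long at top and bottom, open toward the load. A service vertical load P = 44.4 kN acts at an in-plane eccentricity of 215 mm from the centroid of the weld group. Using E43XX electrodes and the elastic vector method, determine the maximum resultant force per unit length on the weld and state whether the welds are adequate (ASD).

E43XX → F_EXX = 430 MPa.
Total weld length L_w = 315 mm. Treat welds as unit-width lines.
Centroid: x̄ = 2×95×47.5 / 315 = 28.65 mm from the vertical weld.
Polar moment about centroid: J = I_x + I_y = [125³/12 + 2×95×62.5²] + [125×28.65² + 2(95³/12 + 95×18.85²)] = 1218000 mm³.
Direct shear f_v = P/L_w = 44.4×10³ / 315 = 141 N/mm (vertical).
Torsion M = P·e = 44.4×10³ × 215 = 9546000 N·mm.
Critical point at (x, y) = (66.35, 62.5) from centroid. f_tx = M·y/J = 489.9 N/mm; f_ty = M·x/J = 520 N/mm.
Resultant f_max = √[f_tx² + (f_v + f_ty)²] = √[489.9² + (141 + 520)²] = 822.7 N/mm.
Capacity per unit length: r_n/Ω = (1/2.0) × 0.6 × 430 × (0.707 × 8) = 729.6 N/mm.
822.7 > 729.6 → NOT adequate.

f_max ≈ 823 N/mm; NOT adequate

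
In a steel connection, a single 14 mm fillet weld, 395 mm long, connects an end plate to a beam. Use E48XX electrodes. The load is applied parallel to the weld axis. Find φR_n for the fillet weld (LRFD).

φR_n ≈ 844 kN

E48XX → F_EXX = 480 MPa.
Effective throat t_e = 0.707 × 14 = 9.898 mm.
Total length L = 395 mm; A_we = 9.898 × 395 = 3910 mm².
F_nw = 0.6 F_EXX = 0.6 × 480 = 288 MPa.
φR_n = 0.75 × 288 × 3910 × 10⁻³ = 844.5 kN.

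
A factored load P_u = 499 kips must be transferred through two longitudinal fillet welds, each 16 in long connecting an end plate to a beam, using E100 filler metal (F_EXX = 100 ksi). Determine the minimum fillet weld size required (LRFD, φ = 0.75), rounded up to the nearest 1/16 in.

w = 1/2 in

Total weld length L = 32 in.
Required throat t_e = P_u / (φ × 0.6 F_EXX × L) = 499 / (0.75 × 0.6 × 100 × 32) = 0.3465 in.
Required leg w = t_e / 0.707 = 0.4901 in → use 1/2 in.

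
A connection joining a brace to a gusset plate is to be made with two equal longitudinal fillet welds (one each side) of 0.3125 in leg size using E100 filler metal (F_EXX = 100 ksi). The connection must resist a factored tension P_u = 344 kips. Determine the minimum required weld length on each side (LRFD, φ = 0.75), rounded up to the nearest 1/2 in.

L = 17.5 in on each side

Throat t_e = 0.707 × 0.3125 = 0.2209 in.
φr_n = 0.75 × 0.6 × 100 × 0.2209 = 9.942 kips/in.
L_req = P_u / φr_n = 344 / 9.942 = 34.6 in total.
Per side: 34.6 / 2 = 17.3 in.
Round up → use L = 17.5 in on each side.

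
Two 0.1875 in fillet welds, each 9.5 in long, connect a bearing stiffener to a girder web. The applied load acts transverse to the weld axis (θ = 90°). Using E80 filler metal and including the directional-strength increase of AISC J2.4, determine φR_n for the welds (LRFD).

E80XX → F_EXX = 80 ksi.
t_e = 0.707 × 0.1875 = 0.1326 in; A_we = 0.1326 × 19 = 2.519 in².
Directional factor: 1.0 + 0.5 sin^1.5(90°) = 1.5.
F_nw = 0.6 × 80 × 1.5 = 72 ksi.
φR_n = 0.75 × 72 × 2.519 = 136 kip.

φR_n ≈ 136 kip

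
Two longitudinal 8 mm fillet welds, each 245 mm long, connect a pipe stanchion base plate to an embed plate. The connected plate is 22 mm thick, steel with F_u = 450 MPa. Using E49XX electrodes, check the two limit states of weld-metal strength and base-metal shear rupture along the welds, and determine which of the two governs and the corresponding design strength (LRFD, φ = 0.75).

E49XX → F_EXX = 490 MPa.
t_e = 0.707 × 8 = 5.656 mm; L = 490 mm.
Weld metal: φR_n = 0.75 × 0.6 × 490 × 5.656 × 490 × 10⁻³ = 611.1 kN.
Base metal (shear rupture): φR_n = 0.75 × 0.6 × 450 × 22 × 490 × 10⁻³ = 2183 kN.
Governing: weld metal.

φR_n ≈ 611 kN (weld metal governs)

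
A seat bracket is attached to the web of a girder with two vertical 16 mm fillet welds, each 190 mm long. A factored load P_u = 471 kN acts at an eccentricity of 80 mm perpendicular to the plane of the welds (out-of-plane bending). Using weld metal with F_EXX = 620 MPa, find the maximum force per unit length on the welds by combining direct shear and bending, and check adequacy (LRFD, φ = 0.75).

L_w = 2 × 190 = 380 mm; section modulus (unit throat) S = 2 × L²/6 = 12030 mm².
Direct shear f_v = P/L_w = 471×10³/380 = 1239 N/mm.
Moment M = P × e = 471×10³ × 80 = 37680000 N·mm; bending f_b = M/S = 3131 N/mm.
f_max = √(f_v² + f_b²) = √(1239² + 3131²) = 3368 N/mm.
φr_n = 0.75 × 0.6 × 620 × (0.707 × 16) = 3156 N/mm → NOT adequate.

f_max ≈ 3370 N/mm; NOT adequate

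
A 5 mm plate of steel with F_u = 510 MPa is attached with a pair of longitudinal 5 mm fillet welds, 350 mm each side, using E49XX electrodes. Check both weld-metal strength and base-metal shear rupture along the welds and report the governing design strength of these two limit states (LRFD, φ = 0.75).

φR_n ≈ 546 kN (weld metal governs)

E49XX → F_EXX = 490 MPa.
t_e = 0.707 × 5 = 3.535 mm; L = 700 mm.
Weld metal: φR_n = 0.75 × 0.6 × 490 × 3.535 × 700 × 10⁻³ = 545.6 kN.
Base metal (shear rupture): φR_n = 0.75 × 0.6 × 510 × 5 × 700 × 10⁻³ = 803.2 kN.
Governing: weld metal.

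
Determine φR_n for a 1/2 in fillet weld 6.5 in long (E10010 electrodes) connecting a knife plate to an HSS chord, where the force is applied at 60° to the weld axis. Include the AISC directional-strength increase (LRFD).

φR_n ≈ 145 kips

E100XX → F_EXX = 100 ksi.
t_e = 0.707 × 0.5 = 0.3535 in; A_we = 0.3535 × 6.5 = 2.298 in².
Directional factor: 1.0 + 0.5 sin^1.5(60°) = 1.403.
F_nw = 0.6 × 100 × 1.403 = 84.18 ksi.
φR_n = 0.75 × 84.18 × 2.298 = 145.1 kips.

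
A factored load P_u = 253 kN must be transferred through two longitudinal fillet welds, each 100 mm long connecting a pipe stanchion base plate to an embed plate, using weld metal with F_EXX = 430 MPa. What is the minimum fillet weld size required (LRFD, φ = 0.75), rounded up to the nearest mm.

w = 10 mm

Total weld length L = 200 mm.
Required throat t_e = P_u / (φ × 0.6 F_EXX × L) = 253 / (0.75 × 0.6 × 430 × 200 × 10⁻³) = 6.537 mm.
Required leg w = t_e / 0.707 = 9.247 mm → use 10 mm.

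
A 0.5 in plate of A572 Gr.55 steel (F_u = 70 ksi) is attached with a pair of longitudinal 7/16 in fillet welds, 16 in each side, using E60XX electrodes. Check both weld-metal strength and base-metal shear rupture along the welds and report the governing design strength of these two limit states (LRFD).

φR_n ≈ 267 kips (weld metal governs)

E60XX → F_EXX = 60 ksi.
t_e = 0.707 × 0.4375 = 0.3093 in; L = 32 in.
Weld metal: φR_n = 0.75 × 0.6 × 60 × 0.3093 × 32 = 267.2 kips.
Base metal (shear rupture): φR_n = 0.75 × 0.6 × 70 × 0.5 × 32 = 504 kips.
Governing: weld metal.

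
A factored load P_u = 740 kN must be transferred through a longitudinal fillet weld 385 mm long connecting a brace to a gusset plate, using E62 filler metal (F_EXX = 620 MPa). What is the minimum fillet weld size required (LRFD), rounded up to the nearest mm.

Total weld length L = 385 mm.
Required throat t_e = P_u / (φ × 0.6 F_EXX × L) = 740 / (0.75 × 0.6 × 620 × 385 × 10⁻³) = 6.889 mm.
Required leg w = t_e / 0.707 = 9.744 mm → use 10 mm.

w = 10 mm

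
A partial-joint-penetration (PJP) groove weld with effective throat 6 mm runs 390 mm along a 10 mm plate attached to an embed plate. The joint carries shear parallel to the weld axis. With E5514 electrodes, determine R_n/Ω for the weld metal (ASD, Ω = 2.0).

R_n/Ω ≈ 386 kN

E55XX → F_EXX = 550 MPa.
Effective throat (given) t_e = 6 mm.
A_we = 6 × 390 = 2340 mm².
F_nw = 0.6 F_EXX = 330 MPa.
R_n/Ω = (330 × 2340) / 2.0 × 10⁻³ = 386.1 kN.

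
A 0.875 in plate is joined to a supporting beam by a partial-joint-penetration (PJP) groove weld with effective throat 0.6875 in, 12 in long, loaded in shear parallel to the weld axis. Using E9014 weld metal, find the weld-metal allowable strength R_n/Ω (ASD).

E90XX → F_EXX = 90 ksi.
Effective throat (given) t_e = 0.6875 in.
A_we = 0.6875 × 12 = 8.25 in².
F_nw = 0.6 F_EXX = 54 ksi.
R_n/Ω = (54 × 8.25) / 2.0 = 222.8 kips.

R_n/Ω ≈ 223 kips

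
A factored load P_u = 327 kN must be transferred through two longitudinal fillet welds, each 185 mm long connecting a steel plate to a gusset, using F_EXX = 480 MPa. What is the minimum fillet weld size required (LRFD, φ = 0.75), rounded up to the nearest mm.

Total weld length L = 370 mm.
Required throat t_e = P_u / (φ × 0.6 F_EXX × L) = 327 / (0.75 × 0.6 × 480 × 370 × 10⁻³) = 4.092 mm.
Required leg w = t_e / 0.707 = 5.787 mm → use 6 mm.

w = 6 mm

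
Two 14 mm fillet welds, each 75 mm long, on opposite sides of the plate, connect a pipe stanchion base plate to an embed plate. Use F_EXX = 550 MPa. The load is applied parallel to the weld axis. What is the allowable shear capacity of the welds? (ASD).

R_n/Ω ≈ 245 kN

Effective throat t_e = 0.707 × 14 = 9.898 mm.
Total length L = 150 mm; A_we = 9.898 × 150 = 1485 mm².
F_nw = 0.6 F_EXX = 0.6 × 550 = 330 MPa.
R_n = 330 × 1485 × 10⁻³ = 490 kN; R_n/Ω = 490/2.0 = 245 kN.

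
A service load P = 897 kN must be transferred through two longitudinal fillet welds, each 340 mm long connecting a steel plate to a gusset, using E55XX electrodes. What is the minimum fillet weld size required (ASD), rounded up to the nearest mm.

w = 12 mm

E55XX → F_EXX = 550 MPa.
Total weld length L = 680 mm.
Required throat t_e = P × Ω / (0.6 F_EXX × L) = 897 × 2.0 / (0.6 × 550 × 680 × 10⁻³) = 7.995 mm.
Required leg w = t_e / 0.707 = 11.31 mm → use 12 mm.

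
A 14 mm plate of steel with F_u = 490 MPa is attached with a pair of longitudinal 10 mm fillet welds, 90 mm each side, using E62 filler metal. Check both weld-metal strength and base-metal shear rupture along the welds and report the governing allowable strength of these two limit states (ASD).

R_n/Ω ≈ 237 kN (weld metal governs)

E62XX → F_EXX = 620 MPa.
t_e = 0.707 × 10 = 7.07 mm; L = 180 mm.
Weld metal: R_n/Ω = (1/2.0) × 0.6 × 620 × 7.07 × 180 × 10⁻³ = 236.7 kN.
Base metal (shear rupture): R_n/Ω = (1/2.0) × 0.6 × 490 × 14 × 180 × 10⁻³ = 370.4 kN.
Governing: weld metal.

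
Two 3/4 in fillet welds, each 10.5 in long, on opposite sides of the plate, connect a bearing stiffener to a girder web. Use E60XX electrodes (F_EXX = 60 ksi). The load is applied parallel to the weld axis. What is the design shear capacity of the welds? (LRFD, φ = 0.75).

Effective throat t_e = 0.707 × 0.75 = 0.5302 in.
Total length L = 21 in; A_we = 0.5302 × 21 = 11.14 in².
F_nw = 0.6 F_EXX = 0.6 × 60 = 36 ksi.
φR_n = 0.75 × 36 × 11.14 = 300.7 kips.

φR_n ≈ 301 kips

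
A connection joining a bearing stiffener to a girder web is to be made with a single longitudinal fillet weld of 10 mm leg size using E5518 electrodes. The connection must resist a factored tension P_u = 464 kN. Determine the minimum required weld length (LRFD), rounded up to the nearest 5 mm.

L = 270 mm

E55XX → F_EXX = 550 MPa.
Throat t_e = 0.707 × 10 = 7.07 mm.
φr_n = 0.75 × 0.6 × 550 × 7.07 × 10⁻³ = 1.75 kN/mm.
L_req = P_u / φr_n = 464 / 1.75 = 265.2 mm total.
Round up → use L = 270 mm.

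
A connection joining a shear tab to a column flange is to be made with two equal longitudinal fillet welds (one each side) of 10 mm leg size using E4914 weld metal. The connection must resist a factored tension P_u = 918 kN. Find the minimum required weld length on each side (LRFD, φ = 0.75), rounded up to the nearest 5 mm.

E49XX → F_EXX = 490 MPa.
Throat t_e = 0.707 × 10 = 7.07 mm.
φr_n = 0.75 × 0.6 × 490 × 7.07 × 10⁻³ = 1.559 kN/mm.
L_req = P_u / φr_n = 918 / 1.559 = 588.9 mm total.
Per side: 588.9 / 2 = 294.4 mm.
Round up → use L = 295 mm on each side.

L = 295 mm on each side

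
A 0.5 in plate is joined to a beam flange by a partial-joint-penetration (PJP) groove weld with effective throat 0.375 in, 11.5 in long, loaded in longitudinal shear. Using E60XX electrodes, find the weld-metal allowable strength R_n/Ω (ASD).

R_n/Ω ≈ 77.6 kips

E60XX → F_EXX = 60 ksi.
Effective throat (given) t_e = 0.375 in.
A_we = 0.375 × 11.5 = 4.312 in².
F_nw = 0.6 F_EXX = 36 ksi.
R_n/Ω = (36 × 4.312) / 2.0 = 77.62 kips.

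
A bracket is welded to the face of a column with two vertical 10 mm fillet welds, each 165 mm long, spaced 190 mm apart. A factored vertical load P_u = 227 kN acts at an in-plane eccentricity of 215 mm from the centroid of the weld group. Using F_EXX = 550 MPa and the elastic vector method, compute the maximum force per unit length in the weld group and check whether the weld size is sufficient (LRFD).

f_max ≈ 2210 N/mm; NOT adequate

Total weld length L_w = 330 mm. Treat welds as unit-width lines.
Polar moment about centroid: J = 2[d³/12 + d(b/2)²] = 2[165³/12 + 165×95²] = 3727000 mm³.
Direct shear f_v = P/L_w = 227×10³ / 330 = 687.9 N/mm (vertical).
Torsion M = P·e = 227×10³ × 215 = 48805000 N·mm.
Critical point at (x, y) = (95, 82.5) from centroid. f_tx = M·y/J = 1080 N/mm; f_ty = M·x/J = 1244 N/mm.
Resultant f_max = √[f_tx² + (f_v + f_ty)²] = √[1080² + (687.9 + 1244)²] = 2213 N/mm.
Capacity per unit length: φr_n = 0.75 × 0.6 × 550 × (0.707 × 10) = 1750 N/mm.
2213 > 1750 → NOT adequate.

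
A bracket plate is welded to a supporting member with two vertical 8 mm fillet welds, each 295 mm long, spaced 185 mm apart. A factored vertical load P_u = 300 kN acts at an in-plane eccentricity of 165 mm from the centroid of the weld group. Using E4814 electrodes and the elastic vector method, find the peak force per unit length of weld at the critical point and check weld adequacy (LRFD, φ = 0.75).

E48XX → F_EXX = 480 MPa.
Total weld length L_w = 590 mm. Treat welds as unit-width lines.
Polar moment about centroid: J = 2[d³/12 + d(b/2)²] = 2[295³/12 + 295×92.5²] = 9327000 mm³.
Direct shear f_v = P/L_w = 300×10³ / 590 = 508.5 N/mm (vertical).
Torsion M = P·e = 300×10³ × 165 = 49500000 N·mm.
Critical point at (x, y) = (92.5, 147.5) from centroid. f_tx = M·y/J = 782.8 N/mm; f_ty = M·x/J = 490.9 N/mm.
Resultant f_max = √[f_tx² + (f_v + f_ty)²] = √[782.8² + (508.5 + 490.9)²] = 1269 N/mm.
Capacity per unit length: φr_n = 0.75 × 0.6 × 480 × (0.707 × 8) = 1222 N/mm.
1269 > 1222 → NOT adequate.

f_max ≈ 1270 N/mm; NOT adequate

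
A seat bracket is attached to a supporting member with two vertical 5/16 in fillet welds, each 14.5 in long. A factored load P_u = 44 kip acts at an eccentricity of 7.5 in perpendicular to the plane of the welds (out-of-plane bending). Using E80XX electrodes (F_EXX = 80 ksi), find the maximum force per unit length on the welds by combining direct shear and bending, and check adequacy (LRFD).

L_w = 2 × 14.5 = 29 in; section modulus (unit throat) S = 2 × L²/6 = 70.08 in².
Direct shear f_v = P/L_w = 44/29 = 1.517 kip/in.
Moment M = P × e = 44 × 7.5 = 330 kip·in; bending f_b = M/S = 4.709 kip/in.
f_max = √(f_v² + f_b²) = √(1.517² + 4.709²) = 4.947 kip/in.
φr_n = 0.75 × 0.6 × 80 × (0.707 × 0.3125) = 7.954 kip/in → adequate.

f_max ≈ 4.95 kip/in; adequate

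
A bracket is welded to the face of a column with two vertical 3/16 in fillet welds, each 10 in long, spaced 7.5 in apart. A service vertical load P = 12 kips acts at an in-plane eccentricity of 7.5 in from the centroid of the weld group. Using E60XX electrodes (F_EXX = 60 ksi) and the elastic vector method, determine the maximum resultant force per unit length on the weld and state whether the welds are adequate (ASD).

f_max ≈ 1.69 kip/in; adequate

Total weld length L_w = 20 in. Treat welds as unit-width lines.
Polar moment about centroid: J = 2[d³/12 + d(b/2)²] = 2[10³/12 + 10×3.75²] = 447.9 in³.
Direct shear f_v = P/L_w = 12 / 20 = 0.6 kip/in (vertical).
Torsion M = P·e = 12 × 7.5 = 90 kip·in.
Critical point at (x, y) = (3.75, 5) from centroid. f_tx = M·y/J = 1.005 kip/in; f_ty = M·x/J = 0.7535 kip/in.
Resultant f_max = √[f_tx² + (f_v + f_ty)²] = √[1.005² + (0.6 + 0.7535)²] = 1.686 kip/in.
Capacity per unit length: r_n/Ω = (1/2.0) × 0.6 × 60 × (0.707 × 0.1875) = 2.386 kip/in.
1.686 ≤ 2.386 → adequate.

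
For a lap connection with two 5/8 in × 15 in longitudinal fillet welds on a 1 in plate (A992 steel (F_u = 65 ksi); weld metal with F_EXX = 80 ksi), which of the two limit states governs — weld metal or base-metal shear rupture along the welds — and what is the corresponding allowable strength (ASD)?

t_e = 0.707 × 0.625 = 0.4419 in; L = 30 in.
Weld metal: R_n/Ω = (1/2.0) × 0.6 × 80 × 0.4419 × 30 = 318.1 kip.
Base metal (shear rupture): R_n/Ω = (1/2.0) × 0.6 × 65 × 1 × 30 = 585 kip.
Governing: weld metal.

R_n/Ω ≈ 318 kip (weld metal governs)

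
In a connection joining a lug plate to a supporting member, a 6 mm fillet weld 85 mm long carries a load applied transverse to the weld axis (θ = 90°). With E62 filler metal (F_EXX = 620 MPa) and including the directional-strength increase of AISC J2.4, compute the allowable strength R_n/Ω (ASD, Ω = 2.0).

R_n/Ω ≈ 101 kN

t_e = 0.707 × 6 = 4.242 mm; A_we = 4.242 × 85 = 360.6 mm².
Directional factor: 1.0 + 0.5 sin^1.5(90°) = 1.5.
F_nw = 0.6 × 620 × 1.5 = 558 MPa.
R_n/Ω = (558 × 360.6) / 2.0 × 10⁻³ = 100.6 kN.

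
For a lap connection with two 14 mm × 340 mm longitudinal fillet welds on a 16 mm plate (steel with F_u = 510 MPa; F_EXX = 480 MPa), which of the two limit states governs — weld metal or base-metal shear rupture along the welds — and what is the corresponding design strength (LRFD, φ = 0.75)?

φR_n ≈ 1450 kN (weld metal governs)

t_e = 0.707 × 14 = 9.898 mm; L = 680 mm.
Weld metal: φR_n = 0.75 × 0.6 × 480 × 9.898 × 680 × 10⁻³ = 1454 kN.
Base metal (shear rupture): φR_n = 0.75 × 0.6 × 510 × 16 × 680 × 10⁻³ = 2497 kN.
Governing: weld metal.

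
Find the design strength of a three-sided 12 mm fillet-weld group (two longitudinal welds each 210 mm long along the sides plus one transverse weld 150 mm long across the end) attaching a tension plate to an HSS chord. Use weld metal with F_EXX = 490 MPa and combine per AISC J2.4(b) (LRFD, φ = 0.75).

t_e = 0.707 × 12 = 8.484 mm.
R_nwl = 0.6 × 490 × 8.484 × 420 × 10⁻³ = 1048 kN (longitudinal, 2 welds).
R_nwt = 0.6 × 490 × 8.484 × 150 × 10⁻³ = 374.1 kN (transverse, base value).
(i) R_nwl + R_nwt = 1422 kN; (ii) 0.85 R_nwl + 1.5 R_nwt = 1452 kN.
R_n = max = 1452 kN [governs: (ii)]; φR_n = 1089 kN.

φR_n ≈ 1090 kN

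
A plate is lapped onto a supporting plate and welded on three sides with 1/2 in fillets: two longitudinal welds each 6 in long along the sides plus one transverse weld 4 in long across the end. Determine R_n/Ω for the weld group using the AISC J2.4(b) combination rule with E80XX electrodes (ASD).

R_n/Ω ≈ 137 kips

E80XX → F_EXX = 80 ksi.
t_e = 0.707 × 0.5 = 0.3535 in.
R_nwl = 0.6 × 80 × 0.3535 × 12 = 203.6 kips (longitudinal, 2 welds).
R_nwt = 0.6 × 80 × 0.3535 × 4 = 67.87 kips (transverse, base value).
(i) R_nwl + R_nwt = 271.5 kips; (ii) 0.85 R_nwl + 1.5 R_nwt = 274.9 kips.
R_n = max = 274.9 kips [governs: (ii)]; R_n/Ω = 137.4 kips.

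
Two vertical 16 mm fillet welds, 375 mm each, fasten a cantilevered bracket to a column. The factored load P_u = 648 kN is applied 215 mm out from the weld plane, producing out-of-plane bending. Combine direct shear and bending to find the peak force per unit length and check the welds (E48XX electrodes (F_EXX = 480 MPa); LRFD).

L_w = 2 × 375 = 750 mm; section modulus (unit throat) S = 2 × L²/6 = 46880 mm².
Direct shear f_v = P/L_w = 648×10³/750 = 864 N/mm.
Moment M = P × e = 648×10³ × 215 = 139320000 N·mm; bending f_b = M/S = 2972 N/mm.
f_max = √(f_v² + f_b²) = √(864² + 2972²) = 3095 N/mm.
φr_n = 0.75 × 0.6 × 480 × (0.707 × 16) = 2443 N/mm → NOT adequate.

f_max ≈ 3100 N/mm; NOT adequate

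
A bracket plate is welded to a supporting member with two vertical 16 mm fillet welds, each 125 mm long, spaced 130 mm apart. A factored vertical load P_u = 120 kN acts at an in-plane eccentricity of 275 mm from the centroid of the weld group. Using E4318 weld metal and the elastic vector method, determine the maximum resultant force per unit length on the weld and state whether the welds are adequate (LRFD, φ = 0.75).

f_max ≈ 2520 N/mm; NOT adequate

E43XX → F_EXX = 430 MPa.
Total weld length L_w = 250 mm. Treat welds as unit-width lines.
Polar moment about centroid: J = 2[d³/12 + d(b/2)²] = 2[125³/12 + 125×65²] = 1382000 mm³.
Direct shear f_v = P/L_w = 120×10³ / 250 = 480 N/mm (vertical).
Torsion M = P·e = 120×10³ × 275 = 33000000 N·mm.
Critical point at (x, y) = (65, 62.5) from centroid. f_tx = M·y/J = 1493 N/mm; f_ty = M·x/J = 1552 N/mm.
Resultant f_max = √[f_tx² + (f_v + f_ty)²] = √[1493² + (480 + 1552)²] = 2522 N/mm.
Capacity per unit length: φr_n = 0.75 × 0.6 × 430 × (0.707 × 16) = 2189 N/mm.
2522 > 2189 → NOT adequate.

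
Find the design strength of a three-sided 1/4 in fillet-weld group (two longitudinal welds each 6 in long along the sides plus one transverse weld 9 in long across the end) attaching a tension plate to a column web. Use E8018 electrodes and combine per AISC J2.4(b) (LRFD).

E80XX → F_EXX = 80 ksi.
t_e = 0.707 × 0.25 = 0.1767 in.
R_nwl = 0.6 × 80 × 0.1767 × 12 = 101.8 kips (longitudinal, 2 welds).
R_nwt = 0.6 × 80 × 0.1767 × 9 = 76.36 kips (transverse, base value).
(i) R_nwl + R_nwt = 178.2 kips; (ii) 0.85 R_nwl + 1.5 R_nwt = 201.1 kips.
R_n = max = 201.1 kips [governs: (ii)]; φR_n = 150.8 kips.

φR_n ≈ 151 kips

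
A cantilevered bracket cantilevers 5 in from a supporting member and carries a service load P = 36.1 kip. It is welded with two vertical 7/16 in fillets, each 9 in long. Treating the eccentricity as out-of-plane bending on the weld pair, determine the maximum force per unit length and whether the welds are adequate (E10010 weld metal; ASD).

E100XX → F_EXX = 100 ksi.
L_w = 2 × 9 = 18 in; section modulus (unit throat) S = 2 × L²/6 = 27 in².
Direct shear f_v = P/L_w = 36.1/18 = 2.006 kip/in.
Moment M = P × e = 36.1 × 5 = 180.5 kip·in; bending f_b = M/S = 6.685 kip/in.
f_max = √(f_v² + f_b²) = √(2.006² + 6.685²) = 6.98 kip/in.
r_n/Ω = (1/2.0) × 0.6 × 100 × (0.707 × 0.4375) = 9.279 kip/in → adequate.

f_max ≈ 6.98 kip/in; adequate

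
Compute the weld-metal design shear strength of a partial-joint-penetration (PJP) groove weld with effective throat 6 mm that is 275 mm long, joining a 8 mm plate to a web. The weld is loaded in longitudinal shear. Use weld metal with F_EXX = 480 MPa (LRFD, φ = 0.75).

φR_n ≈ 356 kN

Effective throat (given) t_e = 6 mm.
A_we = 6 × 275 = 1650 mm².
F_nw = 0.6 F_EXX = 288 MPa.
φR_n = 0.75 × 288 × 1650 × 10⁻³ = 356.4 kN.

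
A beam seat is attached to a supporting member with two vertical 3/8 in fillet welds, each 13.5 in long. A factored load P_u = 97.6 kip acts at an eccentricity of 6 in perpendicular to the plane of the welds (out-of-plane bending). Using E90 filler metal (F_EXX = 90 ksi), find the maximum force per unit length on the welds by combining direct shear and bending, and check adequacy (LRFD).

f_max ≈ 10.3 kip/in; adequate

L_w = 2 × 13.5 = 27 in; section modulus (unit throat) S = 2 × L²/6 = 60.75 in².
Direct shear f_v = P/L_w = 97.6/27 = 3.615 kip/in.
Moment M = P × e = 97.6 × 6 = 585.6 kip·in; bending f_b = M/S = 9.64 kip/in.
f_max = √(f_v² + f_b²) = √(3.615² + 9.64²) = 10.29 kip/in.
φr_n = 0.75 × 0.6 × 90 × (0.707 × 0.375) = 10.74 kip/in → adequate.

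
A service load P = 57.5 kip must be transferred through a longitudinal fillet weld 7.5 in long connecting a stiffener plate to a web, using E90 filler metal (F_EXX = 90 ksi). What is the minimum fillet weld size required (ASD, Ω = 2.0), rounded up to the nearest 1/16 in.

Total weld length L = 7.5 in.
Required throat t_e = P × Ω / (0.6 F_EXX × L) = 57.5 × 2.0 / (0.6 × 90 × 7.5) = 0.284 in.
Required leg w = t_e / 0.707 = 0.4016 in → use 7/16 in.

w = 7/16 in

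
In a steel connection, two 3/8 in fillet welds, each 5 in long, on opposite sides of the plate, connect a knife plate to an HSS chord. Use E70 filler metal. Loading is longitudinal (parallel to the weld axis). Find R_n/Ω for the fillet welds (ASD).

R_n/Ω ≈ 55.7 kip

E70XX → F_EXX = 70 ksi.
Effective throat t_e = 0.707 × 0.375 = 0.2651 in.
Total length L = 10 in; A_we = 0.2651 × 10 = 2.651 in².
F_nw = 0.6 F_EXX = 0.6 × 70 = 42 ksi.
R_n = 42 × 2.651 = 111.4 kip; R_n/Ω = 111.4/2.0 = 55.68 kip.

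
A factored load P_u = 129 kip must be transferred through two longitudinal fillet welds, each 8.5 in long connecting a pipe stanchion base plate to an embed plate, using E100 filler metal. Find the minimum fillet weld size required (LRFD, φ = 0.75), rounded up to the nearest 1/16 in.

E100XX → F_EXX = 100 ksi.
Total weld length L = 17 in.
Required throat t_e = P_u / (φ × 0.6 F_EXX × L) = 129 / (0.75 × 0.6 × 100 × 17) = 0.1686 in.
Required leg w = t_e / 0.707 = 0.2385 in → use 1/4 in.

w = 1/4 in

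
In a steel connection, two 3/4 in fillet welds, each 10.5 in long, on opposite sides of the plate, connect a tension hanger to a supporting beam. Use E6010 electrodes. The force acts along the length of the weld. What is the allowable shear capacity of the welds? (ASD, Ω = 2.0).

R_n/Ω ≈ 200 kip

E60XX → F_EXX = 60 ksi.
Effective throat t_e = 0.707 × 0.75 = 0.5302 in.
Total length L = 21 in; A_we = 0.5302 × 21 = 11.14 in².
F_nw = 0.6 F_EXX = 0.6 × 60 = 36 ksi.
R_n = 36 × 11.14 = 400.9 kip; R_n/Ω = 400.9/2.0 = 200.4 kip.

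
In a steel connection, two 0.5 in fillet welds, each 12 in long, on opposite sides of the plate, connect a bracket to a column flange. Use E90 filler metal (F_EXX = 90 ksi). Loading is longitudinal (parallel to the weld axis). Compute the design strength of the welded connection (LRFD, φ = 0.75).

φR_n ≈ 344 kip

Effective throat t_e = 0.707 × 0.5 = 0.3535 in.
Total length L = 24 in; A_we = 0.3535 × 24 = 8.484 in².
F_nw = 0.6 F_EXX = 0.6 × 90 = 54 ksi.
φR_n = 0.75 × 54 × 8.484 = 343.6 kip.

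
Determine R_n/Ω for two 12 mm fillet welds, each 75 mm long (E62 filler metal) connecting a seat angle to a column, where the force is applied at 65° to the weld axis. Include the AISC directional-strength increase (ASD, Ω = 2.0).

E62XX → F_EXX = 620 MPa.
t_e = 0.707 × 12 = 8.484 mm; A_we = 8.484 × 150 = 1273 mm².
Directional factor: 1.0 + 0.5 sin^1.5(65°) = 1.431.
F_nw = 0.6 × 620 × 1.431 = 532.5 MPa.
R_n/Ω = (532.5 × 1273) / 2.0 × 10⁻³ = 338.8 kN.

R_n/Ω ≈ 339 kN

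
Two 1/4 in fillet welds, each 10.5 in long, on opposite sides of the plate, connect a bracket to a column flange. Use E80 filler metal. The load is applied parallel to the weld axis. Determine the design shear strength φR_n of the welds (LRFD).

φR_n ≈ 134 kips

E80XX → F_EXX = 80 ksi.
Effective throat t_e = 0.707 × 0.25 = 0.1767 in.
Total length L = 21 in; A_we = 0.1767 × 21 = 3.712 in².
F_nw = 0.6 F_EXX = 0.6 × 80 = 48 ksi.
φR_n = 0.75 × 48 × 3.712 = 133.6 kips.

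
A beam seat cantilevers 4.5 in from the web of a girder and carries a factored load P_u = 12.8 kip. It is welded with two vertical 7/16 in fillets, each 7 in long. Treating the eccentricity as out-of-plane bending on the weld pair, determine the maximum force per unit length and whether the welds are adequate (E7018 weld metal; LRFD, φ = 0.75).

E70XX → F_EXX = 70 ksi.
L_w = 2 × 7 = 14 in; section modulus (unit throat) S = 2 × L²/6 = 16.33 in².
Direct shear f_v = P/L_w = 12.8/14 = 0.9143 kip/in.
Moment M = P × e = 12.8 × 4.5 = 57.6 kip·in; bending f_b = M/S = 3.527 kip/in.
f_max = √(f_v² + f_b²) = √(0.9143² + 3.527²) = 3.643 kip/in.
φr_n = 0.75 × 0.6 × 70 × (0.707 × 0.4375) = 9.743 kip/in → adequate.

f_max ≈ 3.64 kip/in; adequate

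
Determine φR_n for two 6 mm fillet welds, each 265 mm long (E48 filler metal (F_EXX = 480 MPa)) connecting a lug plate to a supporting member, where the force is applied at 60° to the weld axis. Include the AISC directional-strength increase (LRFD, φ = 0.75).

t_e = 0.707 × 6 = 4.242 mm; A_we = 4.242 × 530 = 2248 mm².
Directional factor: 1.0 + 0.5 sin^1.5(60°) = 1.403.
F_nw = 0.6 × 480 × 1.403 = 404.1 MPa.
φR_n = 0.75 × 404.1 × 2248 × 10⁻³ = 681.3 kN.

φR_n ≈ 681 kN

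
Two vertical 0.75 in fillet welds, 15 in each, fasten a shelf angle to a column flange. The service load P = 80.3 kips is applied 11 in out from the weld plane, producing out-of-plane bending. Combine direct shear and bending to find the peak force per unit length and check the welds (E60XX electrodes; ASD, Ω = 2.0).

f_max ≈ 12.1 kip/in; NOT adequate

E60XX → F_EXX = 60 ksi.
L_w = 2 × 15 = 30 in; section modulus (unit throat) S = 2 × L²/6 = 75 in².
Direct shear f_v = P/L_w = 80.3/30 = 2.677 kip/in.
Moment M = P × e = 80.3 × 11 = 883.3 kip·in; bending f_b = M/S = 11.78 kip/in.
f_max = √(f_v² + f_b²) = √(2.677² + 11.78²) = 12.08 kip/in.
r_n/Ω = (1/2.0) × 0.6 × 60 × (0.707 × 0.75) = 9.544 kip/in → NOT adequate.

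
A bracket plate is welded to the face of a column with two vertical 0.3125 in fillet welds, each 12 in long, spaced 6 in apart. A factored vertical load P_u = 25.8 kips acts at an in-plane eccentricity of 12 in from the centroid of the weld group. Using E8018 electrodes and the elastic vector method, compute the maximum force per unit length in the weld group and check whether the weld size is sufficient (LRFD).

f_max ≈ 4.7 kip/in; adequate

E80XX → F_EXX = 80 ksi.
Total weld length L_w = 24 in. Treat welds as unit-width lines.
Polar moment about centroid: J = 2[d³/12 + d(b/2)²] = 2[12³/12 + 12×3²] = 504 in³.
Direct shear f_v = P/L_w = 25.8 / 24 = 1.075 kip/in (vertical).
Torsion M = P·e = 25.8 × 12 = 309.6 kip·in.
Critical point at (x, y) = (3, 6) from centroid. f_tx = M·y/J = 3.686 kip/in; f_ty = M·x/J = 1.843 kip/in.
Resultant f_max = √[f_tx² + (f_v + f_ty)²] = √[3.686² + (1.075 + 1.843)²] = 4.701 kip/in.
Capacity per unit length: φr_n = 0.75 × 0.6 × 80 × (0.707 × 0.3125) = 7.954 kip/in.
4.701 ≤ 7.954 → adequate.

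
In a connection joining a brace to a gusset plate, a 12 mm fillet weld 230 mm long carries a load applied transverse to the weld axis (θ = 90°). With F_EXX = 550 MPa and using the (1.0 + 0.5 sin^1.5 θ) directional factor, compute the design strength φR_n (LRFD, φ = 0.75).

φR_n ≈ 724 kN

t_e = 0.707 × 12 = 8.484 mm; A_we = 8.484 × 230 = 1951 mm².
Directional factor: 1.0 + 0.5 sin^1.5(90°) = 1.5.
F_nw = 0.6 × 550 × 1.5 = 495 MPa.
φR_n = 0.75 × 495 × 1951 × 10⁻³ = 724.4 kN.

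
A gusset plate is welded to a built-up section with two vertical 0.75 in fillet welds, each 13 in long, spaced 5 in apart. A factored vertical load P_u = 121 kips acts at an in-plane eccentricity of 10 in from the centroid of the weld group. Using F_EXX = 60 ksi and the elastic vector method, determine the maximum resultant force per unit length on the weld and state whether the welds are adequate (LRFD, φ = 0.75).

Total weld length L_w = 26 in. Treat welds as unit-width lines.
Polar moment about centroid: J = 2[d³/12 + d(b/2)²] = 2[13³/12 + 13×2.5²] = 528.7 in³.
Direct shear f_v = P/L_w = 121 / 26 = 4.654 kip/in (vertical).
Torsion M = P·e = 121 × 10 = 1210 kip·in.
Critical point at (x, y) = (2.5, 6.5) from centroid. f_tx = M·y/J = 14.88 kip/in; f_ty = M·x/J = 5.722 kip/in.
Resultant f_max = √[f_tx² + (f_v + f_ty)²] = √[14.88² + (4.654 + 5.722)²] = 18.14 kip/in.
Capacity per unit length: φr_n = 0.75 × 0.6 × 60 × (0.707 × 0.75) = 14.32 kip/in.
18.14 > 14.32 → NOT adequate.

f_max ≈ 18.1 kip/in; NOT adequate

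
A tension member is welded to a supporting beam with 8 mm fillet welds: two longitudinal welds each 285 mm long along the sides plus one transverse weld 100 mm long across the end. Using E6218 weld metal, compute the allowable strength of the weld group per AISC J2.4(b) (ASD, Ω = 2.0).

R_n/Ω ≈ 705 kN

E62XX → F_EXX = 620 MPa.
t_e = 0.707 × 8 = 5.656 mm.
R_nwl = 0.6 × 620 × 5.656 × 570 × 10⁻³ = 1199 kN (longitudinal, 2 welds).
R_nwt = 0.6 × 620 × 5.656 × 100 × 10⁻³ = 210.4 kN (transverse, base value).
(i) R_nwl + R_nwt = 1410 kN; (ii) 0.85 R_nwl + 1.5 R_nwt = 1335 kN.
R_n = max = 1410 kN [governs: (i)]; R_n/Ω = 704.9 kN.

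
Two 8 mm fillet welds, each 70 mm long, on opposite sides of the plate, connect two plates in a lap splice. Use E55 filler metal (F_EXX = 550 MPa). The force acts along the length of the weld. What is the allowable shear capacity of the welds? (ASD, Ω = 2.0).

Effective throat t_e = 0.707 × 8 = 5.656 mm.
Total length L = 140 mm; A_we = 5.656 × 140 = 791.8 mm².
F_nw = 0.6 F_EXX = 0.6 × 550 = 330 MPa.
R_n = 330 × 791.8 × 10⁻³ = 261.3 kN; R_n/Ω = 261.3/2.0 = 130.7 kN.

R_n/Ω ≈ 131 kN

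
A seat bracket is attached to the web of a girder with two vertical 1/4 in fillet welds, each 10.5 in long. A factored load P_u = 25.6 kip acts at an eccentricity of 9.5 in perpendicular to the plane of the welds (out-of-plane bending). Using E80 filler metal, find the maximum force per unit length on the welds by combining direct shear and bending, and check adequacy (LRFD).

f_max ≈ 6.73 kip/in; NOT adequate

E80XX → F_EXX = 80 ksi.
L_w = 2 × 10.5 = 21 in; section modulus (unit throat) S = 2 × L²/6 = 36.75 in².
Direct shear f_v = P/L_w = 25.6/21 = 1.219 kip/in.
Moment M = P × e = 25.6 × 9.5 = 243.2 kip·in; bending f_b = M/S = 6.618 kip/in.
f_max = √(f_v² + f_b²) = √(1.219² + 6.618²) = 6.729 kip/in.
φr_n = 0.75 × 0.6 × 80 × (0.707 × 0.25) = 6.363 kip/in → NOT adequate.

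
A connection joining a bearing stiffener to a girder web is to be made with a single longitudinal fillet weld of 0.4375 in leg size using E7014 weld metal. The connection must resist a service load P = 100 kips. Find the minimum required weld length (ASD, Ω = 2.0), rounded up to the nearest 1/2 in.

L = 15.5 in

E70XX → F_EXX = 70 ksi.
Throat t_e = 0.707 × 0.4375 = 0.3093 in.
r_n/Ω = (0.6 × 70 × 0.3093) / 2.0 = 6.496 kip/in.
L_req = P / (r_n/Ω) = 100 / 6.496 = 15.4 in total.
Round up → use L = 15.5 in.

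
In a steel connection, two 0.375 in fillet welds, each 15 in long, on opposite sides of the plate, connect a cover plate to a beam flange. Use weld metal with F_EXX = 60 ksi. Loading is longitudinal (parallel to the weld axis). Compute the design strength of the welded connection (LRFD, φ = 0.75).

φR_n ≈ 215 kip

Effective throat t_e = 0.707 × 0.375 = 0.2651 in.
Total length L = 30 in; A_we = 0.2651 × 30 = 7.954 in².
F_nw = 0.6 F_EXX = 0.6 × 60 = 36 ksi.
φR_n = 0.75 × 36 × 7.954 = 214.8 kip.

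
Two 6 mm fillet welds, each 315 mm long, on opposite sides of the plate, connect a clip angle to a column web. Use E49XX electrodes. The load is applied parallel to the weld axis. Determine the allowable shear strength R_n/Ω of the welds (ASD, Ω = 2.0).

E49XX → F_EXX = 490 MPa.
Effective throat t_e = 0.707 × 6 = 4.242 mm.
Total length L = 630 mm; A_we = 4.242 × 630 = 2672 mm².
F_nw = 0.6 F_EXX = 0.6 × 490 = 294 MPa.
R_n = 294 × 2672 × 10⁻³ = 785.7 kN; R_n/Ω = 785.7/2.0 = 392.9 kN.

R_n/Ω ≈ 393 kN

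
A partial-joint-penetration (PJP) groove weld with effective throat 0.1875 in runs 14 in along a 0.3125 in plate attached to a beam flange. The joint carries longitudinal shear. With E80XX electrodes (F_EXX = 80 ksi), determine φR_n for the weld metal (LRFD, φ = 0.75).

φR_n ≈ 94.5 kip

Effective throat (given) t_e = 0.1875 in.
A_we = 0.1875 × 14 = 2.625 in².
F_nw = 0.6 F_EXX = 48 ksi.
φR_n = 0.75 × 48 × 2.625 = 94.5 kip.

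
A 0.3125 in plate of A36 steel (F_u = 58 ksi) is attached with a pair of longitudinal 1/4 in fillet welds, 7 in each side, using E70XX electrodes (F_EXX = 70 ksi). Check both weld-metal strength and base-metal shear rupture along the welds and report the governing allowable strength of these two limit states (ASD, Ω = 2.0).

R_n/Ω ≈ 52 kips (weld metal governs)

t_e = 0.707 × 0.25 = 0.1767 in; L = 14 in.
Weld metal: R_n/Ω = (1/2.0) × 0.6 × 70 × 0.1767 × 14 = 51.96 kips.
Base metal (shear rupture): R_n/Ω = (1/2.0) × 0.6 × 58 × 0.3125 × 14 = 76.12 kips.
Governing: weld metal.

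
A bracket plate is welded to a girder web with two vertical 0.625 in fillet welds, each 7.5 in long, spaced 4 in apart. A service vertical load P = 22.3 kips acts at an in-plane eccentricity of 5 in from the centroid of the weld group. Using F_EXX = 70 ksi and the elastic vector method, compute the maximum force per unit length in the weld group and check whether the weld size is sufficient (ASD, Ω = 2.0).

f_max ≈ 4.53 kip/in; adequate

Total weld length L_w = 15 in. Treat welds as unit-width lines.
Polar moment about centroid: J = 2[d³/12 + d(b/2)²] = 2[7.5³/12 + 7.5×2²] = 130.3 in³.
Direct shear f_v = P/L_w = 22.3 / 15 = 1.487 kip/in (vertical).
Torsion M = P·e = 22.3 × 5 = 111.5 kip·in.
Critical point at (x, y) = (2, 3.75) from centroid. f_tx = M·y/J = 3.209 kip/in; f_ty = M·x/J = 1.711 kip/in.
Resultant f_max = √[f_tx² + (f_v + f_ty)²] = √[3.209² + (1.487 + 1.711)²] = 4.53 kip/in.
Capacity per unit length: r_n/Ω = (1/2.0) × 0.6 × 70 × (0.707 × 0.625) = 9.279 kip/in.
4.53 ≤ 9.279 → adequate.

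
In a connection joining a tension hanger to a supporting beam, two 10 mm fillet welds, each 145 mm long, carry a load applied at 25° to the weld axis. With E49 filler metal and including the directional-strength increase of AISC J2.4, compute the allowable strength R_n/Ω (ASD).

R_n/Ω ≈ 343 kN

E49XX → F_EXX = 490 MPa.
t_e = 0.707 × 10 = 7.07 mm; A_we = 7.07 × 290 = 2050 mm².
Directional factor: 1.0 + 0.5 sin^1.5(25°) = 1.137.
F_nw = 0.6 × 490 × 1.137 = 334.4 MPa.
R_n/Ω = (334.4 × 2050) / 2.0 × 10⁻³ = 342.8 kN.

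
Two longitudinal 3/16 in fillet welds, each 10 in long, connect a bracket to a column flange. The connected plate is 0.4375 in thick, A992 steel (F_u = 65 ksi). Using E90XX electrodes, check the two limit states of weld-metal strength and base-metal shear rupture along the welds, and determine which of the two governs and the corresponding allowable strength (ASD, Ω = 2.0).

R_n/Ω ≈ 71.6 kips (weld metal governs)

E90XX → F_EXX = 90 ksi.
t_e = 0.707 × 0.1875 = 0.1326 in; L = 20 in.
Weld metal: R_n/Ω = (1/2.0) × 0.6 × 90 × 0.1326 × 20 = 71.58 kips.
Base metal (shear rupture): R_n/Ω = (1/2.0) × 0.6 × 65 × 0.4375 × 20 = 170.6 kips.
Governing: weld metal.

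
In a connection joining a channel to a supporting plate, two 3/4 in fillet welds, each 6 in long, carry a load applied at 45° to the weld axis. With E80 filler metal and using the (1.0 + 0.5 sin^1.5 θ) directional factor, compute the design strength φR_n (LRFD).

φR_n ≈ 297 kip

E80XX → F_EXX = 80 ksi.
t_e = 0.707 × 0.75 = 0.5302 in; A_we = 0.5302 × 12 = 6.363 in².
Directional factor: 1.0 + 0.5 sin^1.5(45°) = 1.297.
F_nw = 0.6 × 80 × 1.297 = 62.27 ksi.
φR_n = 0.75 × 62.27 × 6.363 = 297.2 kip.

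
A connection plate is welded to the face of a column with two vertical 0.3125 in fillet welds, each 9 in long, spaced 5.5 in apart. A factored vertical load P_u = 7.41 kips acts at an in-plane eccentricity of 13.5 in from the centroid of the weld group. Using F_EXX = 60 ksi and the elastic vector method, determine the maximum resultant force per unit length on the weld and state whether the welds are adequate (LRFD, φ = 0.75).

Total weld length L_w = 18 in. Treat welds as unit-width lines.
Polar moment about centroid: J = 2[d³/12 + d(b/2)²] = 2[9³/12 + 9×2.75²] = 257.6 in³.
Direct shear f_v = P/L_w = 7.41 / 18 = 0.4117 kip/in (vertical).
Torsion M = P·e = 7.41 × 13.5 = 100.03 kip·in.
Critical point at (x, y) = (2.75, 4.5) from centroid. f_tx = M·y/J = 1.747 kip/in; f_ty = M·x/J = 1.068 kip/in.
Resultant f_max = √[f_tx² + (f_v + f_ty)²] = √[1.747² + (0.4117 + 1.068)²] = 2.29 kip/in.
Capacity per unit length: φr_n = 0.75 × 0.6 × 60 × (0.707 × 0.3125) = 5.965 kip/in.
2.29 ≤ 5.965 → adequate.

f_max ≈ 2.29 kip/in; adequate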